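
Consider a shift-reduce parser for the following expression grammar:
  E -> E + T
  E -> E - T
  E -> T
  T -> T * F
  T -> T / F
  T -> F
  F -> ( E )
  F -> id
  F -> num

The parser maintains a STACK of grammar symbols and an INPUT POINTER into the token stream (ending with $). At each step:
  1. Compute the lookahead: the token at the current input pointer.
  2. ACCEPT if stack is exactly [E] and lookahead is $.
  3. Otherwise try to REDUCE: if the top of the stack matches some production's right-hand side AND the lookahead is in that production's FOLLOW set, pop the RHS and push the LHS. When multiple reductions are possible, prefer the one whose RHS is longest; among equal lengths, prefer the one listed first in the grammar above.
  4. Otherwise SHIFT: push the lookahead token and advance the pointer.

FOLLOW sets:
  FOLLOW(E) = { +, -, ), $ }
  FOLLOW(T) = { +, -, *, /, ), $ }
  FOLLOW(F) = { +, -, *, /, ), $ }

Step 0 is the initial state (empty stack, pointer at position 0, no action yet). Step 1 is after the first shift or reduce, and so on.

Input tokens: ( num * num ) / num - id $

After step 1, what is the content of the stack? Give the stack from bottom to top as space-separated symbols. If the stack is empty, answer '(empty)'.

Answer: (

Derivation:
Step 1: shift (. Stack=[(] ptr=1 lookahead=num remaining=[num * num ) / num - id $]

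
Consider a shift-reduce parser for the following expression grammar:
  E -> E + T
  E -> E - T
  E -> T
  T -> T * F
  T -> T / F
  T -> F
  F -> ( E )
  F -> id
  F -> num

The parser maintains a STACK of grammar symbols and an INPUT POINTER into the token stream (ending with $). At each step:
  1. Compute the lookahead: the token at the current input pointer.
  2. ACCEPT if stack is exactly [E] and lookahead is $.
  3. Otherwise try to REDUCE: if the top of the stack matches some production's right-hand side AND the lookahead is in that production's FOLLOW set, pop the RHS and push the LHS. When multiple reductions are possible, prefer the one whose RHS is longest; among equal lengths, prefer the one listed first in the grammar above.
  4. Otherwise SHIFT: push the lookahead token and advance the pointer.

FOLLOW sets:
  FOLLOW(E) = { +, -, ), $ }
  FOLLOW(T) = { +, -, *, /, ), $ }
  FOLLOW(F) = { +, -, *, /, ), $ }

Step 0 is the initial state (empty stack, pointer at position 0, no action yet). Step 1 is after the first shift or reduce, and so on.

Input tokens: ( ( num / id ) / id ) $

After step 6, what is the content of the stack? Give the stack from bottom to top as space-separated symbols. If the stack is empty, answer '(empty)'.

Step 1: shift (. Stack=[(] ptr=1 lookahead=( remaining=[( num / id ) / id ) $]
Step 2: shift (. Stack=[( (] ptr=2 lookahead=num remaining=[num / id ) / id ) $]
Step 3: shift num. Stack=[( ( num] ptr=3 lookahead=/ remaining=[/ id ) / id ) $]
Step 4: reduce F->num. Stack=[( ( F] ptr=3 lookahead=/ remaining=[/ id ) / id ) $]
Step 5: reduce T->F. Stack=[( ( T] ptr=3 lookahead=/ remaining=[/ id ) / id ) $]
Step 6: shift /. Stack=[( ( T /] ptr=4 lookahead=id remaining=[id ) / id ) $]

Answer: ( ( T /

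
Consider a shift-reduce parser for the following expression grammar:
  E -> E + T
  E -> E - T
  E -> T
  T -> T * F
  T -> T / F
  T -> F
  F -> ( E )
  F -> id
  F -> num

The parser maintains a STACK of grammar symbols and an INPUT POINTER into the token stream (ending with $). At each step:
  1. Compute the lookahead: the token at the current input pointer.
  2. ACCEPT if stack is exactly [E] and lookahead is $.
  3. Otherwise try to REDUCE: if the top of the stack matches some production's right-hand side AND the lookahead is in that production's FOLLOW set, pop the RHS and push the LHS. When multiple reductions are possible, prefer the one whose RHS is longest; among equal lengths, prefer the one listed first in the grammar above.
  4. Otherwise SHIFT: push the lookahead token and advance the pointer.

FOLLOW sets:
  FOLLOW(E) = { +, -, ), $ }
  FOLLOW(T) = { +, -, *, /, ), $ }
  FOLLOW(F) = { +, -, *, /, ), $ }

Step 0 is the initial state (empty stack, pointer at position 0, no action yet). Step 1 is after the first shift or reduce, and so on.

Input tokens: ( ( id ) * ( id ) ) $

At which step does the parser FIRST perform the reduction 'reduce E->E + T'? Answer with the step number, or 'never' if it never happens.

Step 1: shift (. Stack=[(] ptr=1 lookahead=( remaining=[( id ) * ( id ) ) $]
Step 2: shift (. Stack=[( (] ptr=2 lookahead=id remaining=[id ) * ( id ) ) $]
Step 3: shift id. Stack=[( ( id] ptr=3 lookahead=) remaining=[) * ( id ) ) $]
Step 4: reduce F->id. Stack=[( ( F] ptr=3 lookahead=) remaining=[) * ( id ) ) $]
Step 5: reduce T->F. Stack=[( ( T] ptr=3 lookahead=) remaining=[) * ( id ) ) $]
Step 6: reduce E->T. Stack=[( ( E] ptr=3 lookahead=) remaining=[) * ( id ) ) $]
Step 7: shift ). Stack=[( ( E )] ptr=4 lookahead=* remaining=[* ( id ) ) $]
Step 8: reduce F->( E ). Stack=[( F] ptr=4 lookahead=* remaining=[* ( id ) ) $]
Step 9: reduce T->F. Stack=[( T] ptr=4 lookahead=* remaining=[* ( id ) ) $]
Step 10: shift *. Stack=[( T *] ptr=5 lookahead=( remaining=[( id ) ) $]
Step 11: shift (. Stack=[( T * (] ptr=6 lookahead=id remaining=[id ) ) $]
Step 12: shift id. Stack=[( T * ( id] ptr=7 lookahead=) remaining=[) ) $]
Step 13: reduce F->id. Stack=[( T * ( F] ptr=7 lookahead=) remaining=[) ) $]
Step 14: reduce T->F. Stack=[( T * ( T] ptr=7 lookahead=) remaining=[) ) $]
Step 15: reduce E->T. Stack=[( T * ( E] ptr=7 lookahead=) remaining=[) ) $]
Step 16: shift ). Stack=[( T * ( E )] ptr=8 lookahead=) remaining=[) $]
Step 17: reduce F->( E ). Stack=[( T * F] ptr=8 lookahead=) remaining=[) $]
Step 18: reduce T->T * F. Stack=[( T] ptr=8 lookahead=) remaining=[) $]
Step 19: reduce E->T. Stack=[( E] ptr=8 lookahead=) remaining=[) $]
Step 20: shift ). Stack=[( E )] ptr=9 lookahead=$ remaining=[$]
Step 21: reduce F->( E ). Stack=[F] ptr=9 lookahead=$ remaining=[$]
Step 22: reduce T->F. Stack=[T] ptr=9 lookahead=$ remaining=[$]
Step 23: reduce E->T. Stack=[E] ptr=9 lookahead=$ remaining=[$]
Step 24: accept. Stack=[E] ptr=9 lookahead=$ remaining=[$]

Answer: never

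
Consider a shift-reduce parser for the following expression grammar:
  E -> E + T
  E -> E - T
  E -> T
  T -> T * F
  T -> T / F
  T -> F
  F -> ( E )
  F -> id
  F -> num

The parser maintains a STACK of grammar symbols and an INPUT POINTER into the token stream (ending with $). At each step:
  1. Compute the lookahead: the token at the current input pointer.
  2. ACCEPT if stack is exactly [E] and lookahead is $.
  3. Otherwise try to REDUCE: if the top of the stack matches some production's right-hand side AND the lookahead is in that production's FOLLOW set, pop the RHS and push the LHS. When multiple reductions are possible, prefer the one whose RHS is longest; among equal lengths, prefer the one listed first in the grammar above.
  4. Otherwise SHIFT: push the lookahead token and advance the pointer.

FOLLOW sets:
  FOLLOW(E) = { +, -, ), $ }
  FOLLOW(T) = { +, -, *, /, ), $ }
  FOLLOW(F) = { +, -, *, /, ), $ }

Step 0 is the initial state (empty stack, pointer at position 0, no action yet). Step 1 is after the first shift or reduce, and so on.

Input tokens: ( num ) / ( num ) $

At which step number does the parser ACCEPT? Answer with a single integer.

Answer: 19

Derivation:
Step 1: shift (. Stack=[(] ptr=1 lookahead=num remaining=[num ) / ( num ) $]
Step 2: shift num. Stack=[( num] ptr=2 lookahead=) remaining=[) / ( num ) $]
Step 3: reduce F->num. Stack=[( F] ptr=2 lookahead=) remaining=[) / ( num ) $]
Step 4: reduce T->F. Stack=[( T] ptr=2 lookahead=) remaining=[) / ( num ) $]
Step 5: reduce E->T. Stack=[( E] ptr=2 lookahead=) remaining=[) / ( num ) $]
Step 6: shift ). Stack=[( E )] ptr=3 lookahead=/ remaining=[/ ( num ) $]
Step 7: reduce F->( E ). Stack=[F] ptr=3 lookahead=/ remaining=[/ ( num ) $]
Step 8: reduce T->F. Stack=[T] ptr=3 lookahead=/ remaining=[/ ( num ) $]
Step 9: shift /. Stack=[T /] ptr=4 lookahead=( remaining=[( num ) $]
Step 10: shift (. Stack=[T / (] ptr=5 lookahead=num remaining=[num ) $]
Step 11: shift num. Stack=[T / ( num] ptr=6 lookahead=) remaining=[) $]
Step 12: reduce F->num. Stack=[T / ( F] ptr=6 lookahead=) remaining=[) $]
Step 13: reduce T->F. Stack=[T / ( T] ptr=6 lookahead=) remaining=[) $]
Step 14: reduce E->T. Stack=[T / ( E] ptr=6 lookahead=) remaining=[) $]
Step 15: shift ). Stack=[T / ( E )] ptr=7 lookahead=$ remaining=[$]
Step 16: reduce F->( E ). Stack=[T / F] ptr=7 lookahead=$ remaining=[$]
Step 17: reduce T->T / F. Stack=[T] ptr=7 lookahead=$ remaining=[$]
Step 18: reduce E->T. Stack=[E] ptr=7 lookahead=$ remaining=[$]
Step 19: accept. Stack=[E] ptr=7 lookahead=$ remaining=[$]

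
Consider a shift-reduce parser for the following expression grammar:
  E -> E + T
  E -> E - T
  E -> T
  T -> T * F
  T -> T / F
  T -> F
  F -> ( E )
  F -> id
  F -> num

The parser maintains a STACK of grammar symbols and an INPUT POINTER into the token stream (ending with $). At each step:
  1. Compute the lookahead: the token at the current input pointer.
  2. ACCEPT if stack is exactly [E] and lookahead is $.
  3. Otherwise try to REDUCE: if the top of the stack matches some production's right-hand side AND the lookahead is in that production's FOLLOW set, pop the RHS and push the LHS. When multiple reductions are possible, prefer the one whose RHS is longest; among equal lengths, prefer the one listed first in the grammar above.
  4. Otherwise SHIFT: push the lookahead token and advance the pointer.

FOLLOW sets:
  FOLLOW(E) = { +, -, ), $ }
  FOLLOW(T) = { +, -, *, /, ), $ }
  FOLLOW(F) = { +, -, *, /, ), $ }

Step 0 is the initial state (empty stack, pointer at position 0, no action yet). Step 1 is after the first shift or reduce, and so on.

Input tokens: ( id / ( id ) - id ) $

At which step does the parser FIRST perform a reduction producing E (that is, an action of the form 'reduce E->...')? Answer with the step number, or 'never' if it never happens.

Step 1: shift (. Stack=[(] ptr=1 lookahead=id remaining=[id / ( id ) - id ) $]
Step 2: shift id. Stack=[( id] ptr=2 lookahead=/ remaining=[/ ( id ) - id ) $]
Step 3: reduce F->id. Stack=[( F] ptr=2 lookahead=/ remaining=[/ ( id ) - id ) $]
Step 4: reduce T->F. Stack=[( T] ptr=2 lookahead=/ remaining=[/ ( id ) - id ) $]
Step 5: shift /. Stack=[( T /] ptr=3 lookahead=( remaining=[( id ) - id ) $]
Step 6: shift (. Stack=[( T / (] ptr=4 lookahead=id remaining=[id ) - id ) $]
Step 7: shift id. Stack=[( T / ( id] ptr=5 lookahead=) remaining=[) - id ) $]
Step 8: reduce F->id. Stack=[( T / ( F] ptr=5 lookahead=) remaining=[) - id ) $]
Step 9: reduce T->F. Stack=[( T / ( T] ptr=5 lookahead=) remaining=[) - id ) $]
Step 10: reduce E->T. Stack=[( T / ( E] ptr=5 lookahead=) remaining=[) - id ) $]

Answer: 10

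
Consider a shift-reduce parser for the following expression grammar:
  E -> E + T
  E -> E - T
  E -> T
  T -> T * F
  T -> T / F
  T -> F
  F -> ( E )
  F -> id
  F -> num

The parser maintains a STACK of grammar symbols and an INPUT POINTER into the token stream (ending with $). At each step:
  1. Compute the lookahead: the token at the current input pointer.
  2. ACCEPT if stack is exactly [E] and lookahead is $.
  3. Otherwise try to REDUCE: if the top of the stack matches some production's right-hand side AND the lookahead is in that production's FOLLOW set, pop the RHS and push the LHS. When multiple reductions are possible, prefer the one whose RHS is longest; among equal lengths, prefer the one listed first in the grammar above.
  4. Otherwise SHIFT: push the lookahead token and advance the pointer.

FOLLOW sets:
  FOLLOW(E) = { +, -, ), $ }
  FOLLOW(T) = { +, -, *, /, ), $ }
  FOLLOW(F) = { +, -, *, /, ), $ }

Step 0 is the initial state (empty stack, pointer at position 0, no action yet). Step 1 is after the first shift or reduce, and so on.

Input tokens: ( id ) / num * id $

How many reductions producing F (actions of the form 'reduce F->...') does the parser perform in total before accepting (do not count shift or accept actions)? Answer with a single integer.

Step 1: shift (. Stack=[(] ptr=1 lookahead=id remaining=[id ) / num * id $]
Step 2: shift id. Stack=[( id] ptr=2 lookahead=) remaining=[) / num * id $]
Step 3: reduce F->id. Stack=[( F] ptr=2 lookahead=) remaining=[) / num * id $]
Step 4: reduce T->F. Stack=[( T] ptr=2 lookahead=) remaining=[) / num * id $]
Step 5: reduce E->T. Stack=[( E] ptr=2 lookahead=) remaining=[) / num * id $]
Step 6: shift ). Stack=[( E )] ptr=3 lookahead=/ remaining=[/ num * id $]
Step 7: reduce F->( E ). Stack=[F] ptr=3 lookahead=/ remaining=[/ num * id $]
Step 8: reduce T->F. Stack=[T] ptr=3 lookahead=/ remaining=[/ num * id $]
Step 9: shift /. Stack=[T /] ptr=4 lookahead=num remaining=[num * id $]
Step 10: shift num. Stack=[T / num] ptr=5 lookahead=* remaining=[* id $]
Step 11: reduce F->num. Stack=[T / F] ptr=5 lookahead=* remaining=[* id $]
Step 12: reduce T->T / F. Stack=[T] ptr=5 lookahead=* remaining=[* id $]
Step 13: shift *. Stack=[T *] ptr=6 lookahead=id remaining=[id $]
Step 14: shift id. Stack=[T * id] ptr=7 lookahead=$ remaining=[$]
Step 15: reduce F->id. Stack=[T * F] ptr=7 lookahead=$ remaining=[$]
Step 16: reduce T->T * F. Stack=[T] ptr=7 lookahead=$ remaining=[$]
Step 17: reduce E->T. Stack=[E] ptr=7 lookahead=$ remaining=[$]
Step 18: accept. Stack=[E] ptr=7 lookahead=$ remaining=[$]

Answer: 4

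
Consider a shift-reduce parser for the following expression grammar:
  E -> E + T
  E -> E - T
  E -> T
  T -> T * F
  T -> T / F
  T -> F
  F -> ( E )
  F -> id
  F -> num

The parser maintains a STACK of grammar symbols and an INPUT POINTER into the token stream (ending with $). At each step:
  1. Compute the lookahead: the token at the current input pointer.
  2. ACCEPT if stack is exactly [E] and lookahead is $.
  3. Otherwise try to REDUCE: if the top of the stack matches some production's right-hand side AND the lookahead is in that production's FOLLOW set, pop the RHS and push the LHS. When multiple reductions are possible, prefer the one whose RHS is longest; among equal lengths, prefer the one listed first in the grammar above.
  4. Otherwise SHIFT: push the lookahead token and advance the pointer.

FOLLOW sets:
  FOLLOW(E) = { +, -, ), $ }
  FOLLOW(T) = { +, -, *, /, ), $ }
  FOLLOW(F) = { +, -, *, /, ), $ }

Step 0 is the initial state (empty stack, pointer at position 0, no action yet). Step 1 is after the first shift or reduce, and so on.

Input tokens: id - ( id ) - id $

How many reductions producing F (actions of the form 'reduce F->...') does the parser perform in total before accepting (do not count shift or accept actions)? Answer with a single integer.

Step 1: shift id. Stack=[id] ptr=1 lookahead=- remaining=[- ( id ) - id $]
Step 2: reduce F->id. Stack=[F] ptr=1 lookahead=- remaining=[- ( id ) - id $]
Step 3: reduce T->F. Stack=[T] ptr=1 lookahead=- remaining=[- ( id ) - id $]
Step 4: reduce E->T. Stack=[E] ptr=1 lookahead=- remaining=[- ( id ) - id $]
Step 5: shift -. Stack=[E -] ptr=2 lookahead=( remaining=[( id ) - id $]
Step 6: shift (. Stack=[E - (] ptr=3 lookahead=id remaining=[id ) - id $]
Step 7: shift id. Stack=[E - ( id] ptr=4 lookahead=) remaining=[) - id $]
Step 8: reduce F->id. Stack=[E - ( F] ptr=4 lookahead=) remaining=[) - id $]
Step 9: reduce T->F. Stack=[E - ( T] ptr=4 lookahead=) remaining=[) - id $]
Step 10: reduce E->T. Stack=[E - ( E] ptr=4 lookahead=) remaining=[) - id $]
Step 11: shift ). Stack=[E - ( E )] ptr=5 lookahead=- remaining=[- id $]
Step 12: reduce F->( E ). Stack=[E - F] ptr=5 lookahead=- remaining=[- id $]
Step 13: reduce T->F. Stack=[E - T] ptr=5 lookahead=- remaining=[- id $]
Step 14: reduce E->E - T. Stack=[E] ptr=5 lookahead=- remaining=[- id $]
Step 15: shift -. Stack=[E -] ptr=6 lookahead=id remaining=[id $]
Step 16: shift id. Stack=[E - id] ptr=7 lookahead=$ remaining=[$]
Step 17: reduce F->id. Stack=[E - F] ptr=7 lookahead=$ remaining=[$]
Step 18: reduce T->F. Stack=[E - T] ptr=7 lookahead=$ remaining=[$]
Step 19: reduce E->E - T. Stack=[E] ptr=7 lookahead=$ remaining=[$]
Step 20: accept. Stack=[E] ptr=7 lookahead=$ remaining=[$]

Answer: 4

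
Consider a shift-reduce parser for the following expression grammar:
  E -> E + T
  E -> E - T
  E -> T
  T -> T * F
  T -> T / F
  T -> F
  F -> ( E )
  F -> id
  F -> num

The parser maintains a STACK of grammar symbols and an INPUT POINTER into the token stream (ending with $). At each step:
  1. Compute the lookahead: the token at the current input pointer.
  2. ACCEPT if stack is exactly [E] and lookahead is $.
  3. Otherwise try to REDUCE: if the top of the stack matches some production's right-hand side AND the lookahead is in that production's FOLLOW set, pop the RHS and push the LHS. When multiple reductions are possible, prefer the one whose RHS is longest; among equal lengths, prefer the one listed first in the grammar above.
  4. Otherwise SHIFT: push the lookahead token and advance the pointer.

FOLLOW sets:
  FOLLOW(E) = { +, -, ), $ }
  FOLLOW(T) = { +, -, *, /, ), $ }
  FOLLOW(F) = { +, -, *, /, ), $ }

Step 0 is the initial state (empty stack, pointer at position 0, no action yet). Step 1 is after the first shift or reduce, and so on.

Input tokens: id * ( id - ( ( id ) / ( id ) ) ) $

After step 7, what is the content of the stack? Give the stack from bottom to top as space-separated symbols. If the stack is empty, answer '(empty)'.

Step 1: shift id. Stack=[id] ptr=1 lookahead=* remaining=[* ( id - ( ( id ) / ( id ) ) ) $]
Step 2: reduce F->id. Stack=[F] ptr=1 lookahead=* remaining=[* ( id - ( ( id ) / ( id ) ) ) $]
Step 3: reduce T->F. Stack=[T] ptr=1 lookahead=* remaining=[* ( id - ( ( id ) / ( id ) ) ) $]
Step 4: shift *. Stack=[T *] ptr=2 lookahead=( remaining=[( id - ( ( id ) / ( id ) ) ) $]
Step 5: shift (. Stack=[T * (] ptr=3 lookahead=id remaining=[id - ( ( id ) / ( id ) ) ) $]
Step 6: shift id. Stack=[T * ( id] ptr=4 lookahead=- remaining=[- ( ( id ) / ( id ) ) ) $]
Step 7: reduce F->id. Stack=[T * ( F] ptr=4 lookahead=- remaining=[- ( ( id ) / ( id ) ) ) $]

Answer: T * ( F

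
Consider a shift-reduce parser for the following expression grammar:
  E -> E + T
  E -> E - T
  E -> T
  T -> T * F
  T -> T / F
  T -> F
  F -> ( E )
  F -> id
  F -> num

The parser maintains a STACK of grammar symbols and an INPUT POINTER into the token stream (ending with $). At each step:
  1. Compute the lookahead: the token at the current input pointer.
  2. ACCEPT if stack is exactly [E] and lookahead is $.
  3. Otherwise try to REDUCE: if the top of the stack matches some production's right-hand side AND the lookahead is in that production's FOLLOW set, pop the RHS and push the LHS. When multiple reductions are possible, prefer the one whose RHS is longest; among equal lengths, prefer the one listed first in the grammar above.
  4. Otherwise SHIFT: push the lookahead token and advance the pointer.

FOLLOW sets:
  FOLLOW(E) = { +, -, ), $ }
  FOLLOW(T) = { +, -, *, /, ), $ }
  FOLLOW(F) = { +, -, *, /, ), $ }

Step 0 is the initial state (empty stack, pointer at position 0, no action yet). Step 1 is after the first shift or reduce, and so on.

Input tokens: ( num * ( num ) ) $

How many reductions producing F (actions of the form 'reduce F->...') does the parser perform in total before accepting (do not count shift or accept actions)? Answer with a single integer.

Answer: 4

Derivation:
Step 1: shift (. Stack=[(] ptr=1 lookahead=num remaining=[num * ( num ) ) $]
Step 2: shift num. Stack=[( num] ptr=2 lookahead=* remaining=[* ( num ) ) $]
Step 3: reduce F->num. Stack=[( F] ptr=2 lookahead=* remaining=[* ( num ) ) $]
Step 4: reduce T->F. Stack=[( T] ptr=2 lookahead=* remaining=[* ( num ) ) $]
Step 5: shift *. Stack=[( T *] ptr=3 lookahead=( remaining=[( num ) ) $]
Step 6: shift (. Stack=[( T * (] ptr=4 lookahead=num remaining=[num ) ) $]
Step 7: shift num. Stack=[( T * ( num] ptr=5 lookahead=) remaining=[) ) $]
Step 8: reduce F->num. Stack=[( T * ( F] ptr=5 lookahead=) remaining=[) ) $]
Step 9: reduce T->F. Stack=[( T * ( T] ptr=5 lookahead=) remaining=[) ) $]
Step 10: reduce E->T. Stack=[( T * ( E] ptr=5 lookahead=) remaining=[) ) $]
Step 11: shift ). Stack=[( T * ( E )] ptr=6 lookahead=) remaining=[) $]
Step 12: reduce F->( E ). Stack=[( T * F] ptr=6 lookahead=) remaining=[) $]
Step 13: reduce T->T * F. Stack=[( T] ptr=6 lookahead=) remaining=[) $]
Step 14: reduce E->T. Stack=[( E] ptr=6 lookahead=) remaining=[) $]
Step 15: shift ). Stack=[( E )] ptr=7 lookahead=$ remaining=[$]
Step 16: reduce F->( E ). Stack=[F] ptr=7 lookahead=$ remaining=[$]
Step 17: reduce T->F. Stack=[T] ptr=7 lookahead=$ remaining=[$]
Step 18: reduce E->T. Stack=[E] ptr=7 lookahead=$ remaining=[$]
Step 19: accept. Stack=[E] ptr=7 lookahead=$ remaining=[$]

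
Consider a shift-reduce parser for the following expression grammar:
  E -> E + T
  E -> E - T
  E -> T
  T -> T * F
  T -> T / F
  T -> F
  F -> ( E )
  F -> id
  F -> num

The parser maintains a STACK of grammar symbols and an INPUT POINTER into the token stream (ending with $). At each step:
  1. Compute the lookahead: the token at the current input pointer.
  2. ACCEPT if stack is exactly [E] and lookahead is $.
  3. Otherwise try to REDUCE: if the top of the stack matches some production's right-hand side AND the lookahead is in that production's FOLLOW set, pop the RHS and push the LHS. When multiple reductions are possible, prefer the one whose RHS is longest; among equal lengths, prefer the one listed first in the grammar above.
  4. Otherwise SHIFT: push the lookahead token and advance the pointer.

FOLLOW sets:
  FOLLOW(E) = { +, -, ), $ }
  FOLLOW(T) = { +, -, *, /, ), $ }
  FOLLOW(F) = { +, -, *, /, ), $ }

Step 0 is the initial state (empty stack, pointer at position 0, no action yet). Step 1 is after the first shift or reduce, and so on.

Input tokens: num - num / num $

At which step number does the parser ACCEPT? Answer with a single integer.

Step 1: shift num. Stack=[num] ptr=1 lookahead=- remaining=[- num / num $]
Step 2: reduce F->num. Stack=[F] ptr=1 lookahead=- remaining=[- num / num $]
Step 3: reduce T->F. Stack=[T] ptr=1 lookahead=- remaining=[- num / num $]
Step 4: reduce E->T. Stack=[E] ptr=1 lookahead=- remaining=[- num / num $]
Step 5: shift -. Stack=[E -] ptr=2 lookahead=num remaining=[num / num $]
Step 6: shift num. Stack=[E - num] ptr=3 lookahead=/ remaining=[/ num $]
Step 7: reduce F->num. Stack=[E - F] ptr=3 lookahead=/ remaining=[/ num $]
Step 8: reduce T->F. Stack=[E - T] ptr=3 lookahead=/ remaining=[/ num $]
Step 9: shift /. Stack=[E - T /] ptr=4 lookahead=num remaining=[num $]
Step 10: shift num. Stack=[E - T / num] ptr=5 lookahead=$ remaining=[$]
Step 11: reduce F->num. Stack=[E - T / F] ptr=5 lookahead=$ remaining=[$]
Step 12: reduce T->T / F. Stack=[E - T] ptr=5 lookahead=$ remaining=[$]
Step 13: reduce E->E - T. Stack=[E] ptr=5 lookahead=$ remaining=[$]
Step 14: accept. Stack=[E] ptr=5 lookahead=$ remaining=[$]

Answer: 14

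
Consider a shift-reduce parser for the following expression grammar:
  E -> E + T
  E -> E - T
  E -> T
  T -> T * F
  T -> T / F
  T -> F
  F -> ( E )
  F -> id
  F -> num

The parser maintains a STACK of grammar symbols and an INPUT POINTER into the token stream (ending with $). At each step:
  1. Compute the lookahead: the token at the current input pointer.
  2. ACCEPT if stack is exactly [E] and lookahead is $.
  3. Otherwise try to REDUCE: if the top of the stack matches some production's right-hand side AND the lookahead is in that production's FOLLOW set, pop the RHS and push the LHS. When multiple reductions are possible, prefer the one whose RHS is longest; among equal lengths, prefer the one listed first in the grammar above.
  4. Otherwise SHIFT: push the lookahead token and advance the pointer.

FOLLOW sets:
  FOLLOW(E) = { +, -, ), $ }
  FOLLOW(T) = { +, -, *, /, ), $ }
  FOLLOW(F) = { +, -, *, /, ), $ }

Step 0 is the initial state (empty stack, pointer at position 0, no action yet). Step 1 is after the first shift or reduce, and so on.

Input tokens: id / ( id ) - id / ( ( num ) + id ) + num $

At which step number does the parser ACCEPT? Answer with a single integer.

Answer: 43

Derivation:
Step 1: shift id. Stack=[id] ptr=1 lookahead=/ remaining=[/ ( id ) - id / ( ( num ) + id ) + num $]
Step 2: reduce F->id. Stack=[F] ptr=1 lookahead=/ remaining=[/ ( id ) - id / ( ( num ) + id ) + num $]
Step 3: reduce T->F. Stack=[T] ptr=1 lookahead=/ remaining=[/ ( id ) - id / ( ( num ) + id ) + num $]
Step 4: shift /. Stack=[T /] ptr=2 lookahead=( remaining=[( id ) - id / ( ( num ) + id ) + num $]
Step 5: shift (. Stack=[T / (] ptr=3 lookahead=id remaining=[id ) - id / ( ( num ) + id ) + num $]
Step 6: shift id. Stack=[T / ( id] ptr=4 lookahead=) remaining=[) - id / ( ( num ) + id ) + num $]
Step 7: reduce F->id. Stack=[T / ( F] ptr=4 lookahead=) remaining=[) - id / ( ( num ) + id ) + num $]
Step 8: reduce T->F. Stack=[T / ( T] ptr=4 lookahead=) remaining=[) - id / ( ( num ) + id ) + num $]
Step 9: reduce E->T. Stack=[T / ( E] ptr=4 lookahead=) remaining=[) - id / ( ( num ) + id ) + num $]
Step 10: shift ). Stack=[T / ( E )] ptr=5 lookahead=- remaining=[- id / ( ( num ) + id ) + num $]
Step 11: reduce F->( E ). Stack=[T / F] ptr=5 lookahead=- remaining=[- id / ( ( num ) + id ) + num $]
Step 12: reduce T->T / F. Stack=[T] ptr=5 lookahead=- remaining=[- id / ( ( num ) + id ) + num $]
Step 13: reduce E->T. Stack=[E] ptr=5 lookahead=- remaining=[- id / ( ( num ) + id ) + num $]
Step 14: shift -. Stack=[E -] ptr=6 lookahead=id remaining=[id / ( ( num ) + id ) + num $]
Step 15: shift id. Stack=[E - id] ptr=7 lookahead=/ remaining=[/ ( ( num ) + id ) + num $]
Step 16: reduce F->id. Stack=[E - F] ptr=7 lookahead=/ remaining=[/ ( ( num ) + id ) + num $]
Step 17: reduce T->F. Stack=[E - T] ptr=7 lookahead=/ remaining=[/ ( ( num ) + id ) + num $]
Step 18: shift /. Stack=[E - T /] ptr=8 lookahead=( remaining=[( ( num ) + id ) + num $]
Step 19: shift (. Stack=[E - T / (] ptr=9 lookahead=( remaining=[( num ) + id ) + num $]
Step 20: shift (. Stack=[E - T / ( (] ptr=10 lookahead=num remaining=[num ) + id ) + num $]
Step 21: shift num. Stack=[E - T / ( ( num] ptr=11 lookahead=) remaining=[) + id ) + num $]
Step 22: reduce F->num. Stack=[E - T / ( ( F] ptr=11 lookahead=) remaining=[) + id ) + num $]
Step 23: reduce T->F. Stack=[E - T / ( ( T] ptr=11 lookahead=) remaining=[) + id ) + num $]
Step 24: reduce E->T. Stack=[E - T / ( ( E] ptr=11 lookahead=) remaining=[) + id ) + num $]
Step 25: shift ). Stack=[E - T / ( ( E )] ptr=12 lookahead=+ remaining=[+ id ) + num $]
Step 26: reduce F->( E ). Stack=[E - T / ( F] ptr=12 lookahead=+ remaining=[+ id ) + num $]
Step 27: reduce T->F. Stack=[E - T / ( T] ptr=12 lookahead=+ remaining=[+ id ) + num $]
Step 28: reduce E->T. Stack=[E - T / ( E] ptr=12 lookahead=+ remaining=[+ id ) + num $]
Step 29: shift +. Stack=[E - T / ( E +] ptr=13 lookahead=id remaining=[id ) + num $]
Step 30: shift id. Stack=[E - T / ( E + id] ptr=14 lookahead=) remaining=[) + num $]
Step 31: reduce F->id. Stack=[E - T / ( E + F] ptr=14 lookahead=) remaining=[) + num $]
Step 32: reduce T->F. Stack=[E - T / ( E + T] ptr=14 lookahead=) remaining=[) + num $]
Step 33: reduce E->E + T. Stack=[E - T / ( E] ptr=14 lookahead=) remaining=[) + num $]
Step 34: shift ). Stack=[E - T / ( E )] ptr=15 lookahead=+ remaining=[+ num $]
Step 35: reduce F->( E ). Stack=[E - T / F] ptr=15 lookahead=+ remaining=[+ num $]
Step 36: reduce T->T / F. Stack=[E - T] ptr=15 lookahead=+ remaining=[+ num $]
Step 37: reduce E->E - T. Stack=[E] ptr=15 lookahead=+ remaining=[+ num $]
Step 38: shift +. Stack=[E +] ptr=16 lookahead=num remaining=[num $]
Step 39: shift num. Stack=[E + num] ptr=17 lookahead=$ remaining=[$]
Step 40: reduce F->num. Stack=[E + F] ptr=17 lookahead=$ remaining=[$]
Step 41: reduce T->F. Stack=[E + T] ptr=17 lookahead=$ remaining=[$]
Step 42: reduce E->E + T. Stack=[E] ptr=17 lookahead=$ remaining=[$]
Step 43: accept. Stack=[E] ptr=17 lookahead=$ remaining=[$]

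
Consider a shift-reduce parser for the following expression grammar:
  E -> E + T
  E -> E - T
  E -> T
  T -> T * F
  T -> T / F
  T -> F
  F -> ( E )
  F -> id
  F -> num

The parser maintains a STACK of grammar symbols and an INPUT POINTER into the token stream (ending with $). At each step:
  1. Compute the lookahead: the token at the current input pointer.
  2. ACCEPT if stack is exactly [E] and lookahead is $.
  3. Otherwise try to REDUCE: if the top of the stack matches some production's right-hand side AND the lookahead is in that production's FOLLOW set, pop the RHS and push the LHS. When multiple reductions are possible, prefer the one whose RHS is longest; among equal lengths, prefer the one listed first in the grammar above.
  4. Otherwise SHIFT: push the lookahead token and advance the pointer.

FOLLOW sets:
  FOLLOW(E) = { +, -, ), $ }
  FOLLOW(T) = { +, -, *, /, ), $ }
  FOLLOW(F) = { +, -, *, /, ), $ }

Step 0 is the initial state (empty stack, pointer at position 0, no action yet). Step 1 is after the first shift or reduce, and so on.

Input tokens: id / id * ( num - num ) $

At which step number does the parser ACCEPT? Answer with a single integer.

Answer: 23

Derivation:
Step 1: shift id. Stack=[id] ptr=1 lookahead=/ remaining=[/ id * ( num - num ) $]
Step 2: reduce F->id. Stack=[F] ptr=1 lookahead=/ remaining=[/ id * ( num - num ) $]
Step 3: reduce T->F. Stack=[T] ptr=1 lookahead=/ remaining=[/ id * ( num - num ) $]
Step 4: shift /. Stack=[T /] ptr=2 lookahead=id remaining=[id * ( num - num ) $]
Step 5: shift id. Stack=[T / id] ptr=3 lookahead=* remaining=[* ( num - num ) $]
Step 6: reduce F->id. Stack=[T / F] ptr=3 lookahead=* remaining=[* ( num - num ) $]
Step 7: reduce T->T / F. Stack=[T] ptr=3 lookahead=* remaining=[* ( num - num ) $]
Step 8: shift *. Stack=[T *] ptr=4 lookahead=( remaining=[( num - num ) $]
Step 9: shift (. Stack=[T * (] ptr=5 lookahead=num remaining=[num - num ) $]
Step 10: shift num. Stack=[T * ( num] ptr=6 lookahead=- remaining=[- num ) $]
Step 11: reduce F->num. Stack=[T * ( F] ptr=6 lookahead=- remaining=[- num ) $]
Step 12: reduce T->F. Stack=[T * ( T] ptr=6 lookahead=- remaining=[- num ) $]
Step 13: reduce E->T. Stack=[T * ( E] ptr=6 lookahead=- remaining=[- num ) $]
Step 14: shift -. Stack=[T * ( E -] ptr=7 lookahead=num remaining=[num ) $]
Step 15: shift num. Stack=[T * ( E - num] ptr=8 lookahead=) remaining=[) $]
Step 16: reduce F->num. Stack=[T * ( E - F] ptr=8 lookahead=) remaining=[) $]
Step 17: reduce T->F. Stack=[T * ( E - T] ptr=8 lookahead=) remaining=[) $]
Step 18: reduce E->E - T. Stack=[T * ( E] ptr=8 lookahead=) remaining=[) $]
Step 19: shift ). Stack=[T * ( E )] ptr=9 lookahead=$ remaining=[$]
Step 20: reduce F->( E ). Stack=[T * F] ptr=9 lookahead=$ remaining=[$]
Step 21: reduce T->T * F. Stack=[T] ptr=9 lookahead=$ remaining=[$]
Step 22: reduce E->T. Stack=[E] ptr=9 lookahead=$ remaining=[$]
Step 23: accept. Stack=[E] ptr=9 lookahead=$ remaining=[$]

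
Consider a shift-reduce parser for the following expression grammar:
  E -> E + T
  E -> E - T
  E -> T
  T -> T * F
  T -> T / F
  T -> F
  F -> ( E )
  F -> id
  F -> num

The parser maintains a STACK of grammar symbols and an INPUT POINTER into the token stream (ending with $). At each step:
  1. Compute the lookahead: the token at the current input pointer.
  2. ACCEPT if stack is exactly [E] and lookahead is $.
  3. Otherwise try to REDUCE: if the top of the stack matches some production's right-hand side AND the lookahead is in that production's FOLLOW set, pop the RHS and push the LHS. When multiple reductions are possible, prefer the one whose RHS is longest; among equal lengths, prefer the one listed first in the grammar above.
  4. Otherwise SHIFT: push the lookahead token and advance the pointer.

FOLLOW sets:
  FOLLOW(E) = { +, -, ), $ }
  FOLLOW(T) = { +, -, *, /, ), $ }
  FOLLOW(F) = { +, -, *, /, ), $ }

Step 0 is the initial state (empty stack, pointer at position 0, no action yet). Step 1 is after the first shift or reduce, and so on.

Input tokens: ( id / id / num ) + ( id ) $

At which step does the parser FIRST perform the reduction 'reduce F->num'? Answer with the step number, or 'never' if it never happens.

Answer: 11

Derivation:
Step 1: shift (. Stack=[(] ptr=1 lookahead=id remaining=[id / id / num ) + ( id ) $]
Step 2: shift id. Stack=[( id] ptr=2 lookahead=/ remaining=[/ id / num ) + ( id ) $]
Step 3: reduce F->id. Stack=[( F] ptr=2 lookahead=/ remaining=[/ id / num ) + ( id ) $]
Step 4: reduce T->F. Stack=[( T] ptr=2 lookahead=/ remaining=[/ id / num ) + ( id ) $]
Step 5: shift /. Stack=[( T /] ptr=3 lookahead=id remaining=[id / num ) + ( id ) $]
Step 6: shift id. Stack=[( T / id] ptr=4 lookahead=/ remaining=[/ num ) + ( id ) $]
Step 7: reduce F->id. Stack=[( T / F] ptr=4 lookahead=/ remaining=[/ num ) + ( id ) $]
Step 8: reduce T->T / F. Stack=[( T] ptr=4 lookahead=/ remaining=[/ num ) + ( id ) $]
Step 9: shift /. Stack=[( T /] ptr=5 lookahead=num remaining=[num ) + ( id ) $]
Step 10: shift num. Stack=[( T / num] ptr=6 lookahead=) remaining=[) + ( id ) $]
Step 11: reduce F->num. Stack=[( T / F] ptr=6 lookahead=) remaining=[) + ( id ) $]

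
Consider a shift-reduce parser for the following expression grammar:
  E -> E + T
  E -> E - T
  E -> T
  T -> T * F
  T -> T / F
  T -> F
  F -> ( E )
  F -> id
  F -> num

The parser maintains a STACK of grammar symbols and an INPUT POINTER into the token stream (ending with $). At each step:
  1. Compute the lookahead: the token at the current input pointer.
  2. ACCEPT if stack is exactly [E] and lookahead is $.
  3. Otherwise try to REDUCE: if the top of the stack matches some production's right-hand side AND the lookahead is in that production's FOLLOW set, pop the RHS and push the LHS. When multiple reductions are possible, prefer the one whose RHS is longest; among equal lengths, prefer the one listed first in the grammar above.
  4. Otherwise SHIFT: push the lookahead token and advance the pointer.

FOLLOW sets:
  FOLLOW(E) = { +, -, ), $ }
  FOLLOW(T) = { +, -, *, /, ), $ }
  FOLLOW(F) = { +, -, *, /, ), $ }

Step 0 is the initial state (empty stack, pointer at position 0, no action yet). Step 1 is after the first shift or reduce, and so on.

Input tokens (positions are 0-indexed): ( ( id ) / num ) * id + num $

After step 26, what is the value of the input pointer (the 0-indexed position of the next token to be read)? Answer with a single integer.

Answer: 11

Derivation:
Step 1: shift (. Stack=[(] ptr=1 lookahead=( remaining=[( id ) / num ) * id + num $]
Step 2: shift (. Stack=[( (] ptr=2 lookahead=id remaining=[id ) / num ) * id + num $]
Step 3: shift id. Stack=[( ( id] ptr=3 lookahead=) remaining=[) / num ) * id + num $]
Step 4: reduce F->id. Stack=[( ( F] ptr=3 lookahead=) remaining=[) / num ) * id + num $]
Step 5: reduce T->F. Stack=[( ( T] ptr=3 lookahead=) remaining=[) / num ) * id + num $]
Step 6: reduce E->T. Stack=[( ( E] ptr=3 lookahead=) remaining=[) / num ) * id + num $]
Step 7: shift ). Stack=[( ( E )] ptr=4 lookahead=/ remaining=[/ num ) * id + num $]
Step 8: reduce F->( E ). Stack=[( F] ptr=4 lookahead=/ remaining=[/ num ) * id + num $]
Step 9: reduce T->F. Stack=[( T] ptr=4 lookahead=/ remaining=[/ num ) * id + num $]
Step 10: shift /. Stack=[( T /] ptr=5 lookahead=num remaining=[num ) * id + num $]
Step 11: shift num. Stack=[( T / num] ptr=6 lookahead=) remaining=[) * id + num $]
Step 12: reduce F->num. Stack=[( T / F] ptr=6 lookahead=) remaining=[) * id + num $]
Step 13: reduce T->T / F. Stack=[( T] ptr=6 lookahead=) remaining=[) * id + num $]
Step 14: reduce E->T. Stack=[( E] ptr=6 lookahead=) remaining=[) * id + num $]
Step 15: shift ). Stack=[( E )] ptr=7 lookahead=* remaining=[* id + num $]
Step 16: reduce F->( E ). Stack=[F] ptr=7 lookahead=* remaining=[* id + num $]
Step 17: reduce T->F. Stack=[T] ptr=7 lookahead=* remaining=[* id + num $]
Step 18: shift *. Stack=[T *] ptr=8 lookahead=id remaining=[id + num $]
Step 19: shift id. Stack=[T * id] ptr=9 lookahead=+ remaining=[+ num $]
Step 20: reduce F->id. Stack=[T * F] ptr=9 lookahead=+ remaining=[+ num $]
Step 21: reduce T->T * F. Stack=[T] ptr=9 lookahead=+ remaining=[+ num $]
Step 22: reduce E->T. Stack=[E] ptr=9 lookahead=+ remaining=[+ num $]
Step 23: shift +. Stack=[E +] ptr=10 lookahead=num remaining=[num $]
Step 24: shift num. Stack=[E + num] ptr=11 lookahead=$ remaining=[$]
Step 25: reduce F->num. Stack=[E + F] ptr=11 lookahead=$ remaining=[$]
Step 26: reduce T->F. Stack=[E + T] ptr=11 lookahead=$ remaining=[$]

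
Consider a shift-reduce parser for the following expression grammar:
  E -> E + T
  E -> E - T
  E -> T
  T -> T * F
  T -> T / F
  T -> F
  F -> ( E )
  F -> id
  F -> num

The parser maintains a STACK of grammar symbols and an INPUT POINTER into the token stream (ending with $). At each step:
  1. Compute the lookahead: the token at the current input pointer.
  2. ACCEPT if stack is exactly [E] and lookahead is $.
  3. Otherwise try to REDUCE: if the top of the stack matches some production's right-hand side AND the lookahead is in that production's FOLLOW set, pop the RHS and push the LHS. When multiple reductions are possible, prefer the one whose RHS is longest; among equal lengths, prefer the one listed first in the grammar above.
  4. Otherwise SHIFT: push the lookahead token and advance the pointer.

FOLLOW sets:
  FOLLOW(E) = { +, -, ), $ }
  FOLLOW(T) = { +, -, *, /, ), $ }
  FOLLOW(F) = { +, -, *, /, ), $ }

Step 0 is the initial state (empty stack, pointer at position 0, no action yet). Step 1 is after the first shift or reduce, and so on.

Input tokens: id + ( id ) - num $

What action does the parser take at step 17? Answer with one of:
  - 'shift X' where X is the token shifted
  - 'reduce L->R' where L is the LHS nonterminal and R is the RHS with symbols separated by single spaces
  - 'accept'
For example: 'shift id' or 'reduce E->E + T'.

Step 1: shift id. Stack=[id] ptr=1 lookahead=+ remaining=[+ ( id ) - num $]
Step 2: reduce F->id. Stack=[F] ptr=1 lookahead=+ remaining=[+ ( id ) - num $]
Step 3: reduce T->F. Stack=[T] ptr=1 lookahead=+ remaining=[+ ( id ) - num $]
Step 4: reduce E->T. Stack=[E] ptr=1 lookahead=+ remaining=[+ ( id ) - num $]
Step 5: shift +. Stack=[E +] ptr=2 lookahead=( remaining=[( id ) - num $]
Step 6: shift (. Stack=[E + (] ptr=3 lookahead=id remaining=[id ) - num $]
Step 7: shift id. Stack=[E + ( id] ptr=4 lookahead=) remaining=[) - num $]
Step 8: reduce F->id. Stack=[E + ( F] ptr=4 lookahead=) remaining=[) - num $]
Step 9: reduce T->F. Stack=[E + ( T] ptr=4 lookahead=) remaining=[) - num $]
Step 10: reduce E->T. Stack=[E + ( E] ptr=4 lookahead=) remaining=[) - num $]
Step 11: shift ). Stack=[E + ( E )] ptr=5 lookahead=- remaining=[- num $]
Step 12: reduce F->( E ). Stack=[E + F] ptr=5 lookahead=- remaining=[- num $]
Step 13: reduce T->F. Stack=[E + T] ptr=5 lookahead=- remaining=[- num $]
Step 14: reduce E->E + T. Stack=[E] ptr=5 lookahead=- remaining=[- num $]
Step 15: shift -. Stack=[E -] ptr=6 lookahead=num remaining=[num $]
Step 16: shift num. Stack=[E - num] ptr=7 lookahead=$ remaining=[$]
Step 17: reduce F->num. Stack=[E - F] ptr=7 lookahead=$ remaining=[$]

Answer: reduce F->num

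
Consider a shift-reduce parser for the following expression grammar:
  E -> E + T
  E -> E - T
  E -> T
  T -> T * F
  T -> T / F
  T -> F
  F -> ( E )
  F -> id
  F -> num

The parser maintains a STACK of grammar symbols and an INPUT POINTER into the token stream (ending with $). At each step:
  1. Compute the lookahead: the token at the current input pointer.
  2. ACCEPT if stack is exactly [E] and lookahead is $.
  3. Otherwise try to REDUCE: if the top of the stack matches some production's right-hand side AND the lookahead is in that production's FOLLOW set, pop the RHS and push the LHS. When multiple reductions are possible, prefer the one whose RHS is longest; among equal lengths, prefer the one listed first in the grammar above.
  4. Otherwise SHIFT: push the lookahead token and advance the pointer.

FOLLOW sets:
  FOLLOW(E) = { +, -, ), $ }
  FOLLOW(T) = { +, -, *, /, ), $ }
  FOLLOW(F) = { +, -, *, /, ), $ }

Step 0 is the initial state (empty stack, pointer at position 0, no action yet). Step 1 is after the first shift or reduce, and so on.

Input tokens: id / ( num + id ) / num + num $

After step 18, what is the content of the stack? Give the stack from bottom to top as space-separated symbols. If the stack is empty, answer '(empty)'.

Answer: T /

Derivation:
Step 1: shift id. Stack=[id] ptr=1 lookahead=/ remaining=[/ ( num + id ) / num + num $]
Step 2: reduce F->id. Stack=[F] ptr=1 lookahead=/ remaining=[/ ( num + id ) / num + num $]
Step 3: reduce T->F. Stack=[T] ptr=1 lookahead=/ remaining=[/ ( num + id ) / num + num $]
Step 4: shift /. Stack=[T /] ptr=2 lookahead=( remaining=[( num + id ) / num + num $]
Step 5: shift (. Stack=[T / (] ptr=3 lookahead=num remaining=[num + id ) / num + num $]
Step 6: shift num. Stack=[T / ( num] ptr=4 lookahead=+ remaining=[+ id ) / num + num $]
Step 7: reduce F->num. Stack=[T / ( F] ptr=4 lookahead=+ remaining=[+ id ) / num + num $]
Step 8: reduce T->F. Stack=[T / ( T] ptr=4 lookahead=+ remaining=[+ id ) / num + num $]
Step 9: reduce E->T. Stack=[T / ( E] ptr=4 lookahead=+ remaining=[+ id ) / num + num $]
Step 10: shift +. Stack=[T / ( E +] ptr=5 lookahead=id remaining=[id ) / num + num $]
Step 11: shift id. Stack=[T / ( E + id] ptr=6 lookahead=) remaining=[) / num + num $]
Step 12: reduce F->id. Stack=[T / ( E + F] ptr=6 lookahead=) remaining=[) / num + num $]
Step 13: reduce T->F. Stack=[T / ( E + T] ptr=6 lookahead=) remaining=[) / num + num $]
Step 14: reduce E->E + T. Stack=[T / ( E] ptr=6 lookahead=) remaining=[) / num + num $]
Step 15: shift ). Stack=[T / ( E )] ptr=7 lookahead=/ remaining=[/ num + num $]
Step 16: reduce F->( E ). Stack=[T / F] ptr=7 lookahead=/ remaining=[/ num + num $]
Step 17: reduce T->T / F. Stack=[T] ptr=7 lookahead=/ remaining=[/ num + num $]
Step 18: shift /. Stack=[T /] ptr=8 lookahead=num remaining=[num + num $]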